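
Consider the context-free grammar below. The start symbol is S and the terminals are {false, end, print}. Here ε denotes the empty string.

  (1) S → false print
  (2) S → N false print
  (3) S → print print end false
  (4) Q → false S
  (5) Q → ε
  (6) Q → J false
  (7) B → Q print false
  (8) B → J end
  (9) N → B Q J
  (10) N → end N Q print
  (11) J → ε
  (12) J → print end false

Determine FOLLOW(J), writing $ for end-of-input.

FIRST(J): from J→ε we get {ε}; from J→print end false we get {print}. So FIRST(J) = {ε, print}.
FIRST(Q): from Q→false S we get {false}; from Q→ε we get {ε}; from Q→J false we get {false, print}. So FIRST(Q) = {ε, false, print}.
FIRST(B): from B→Q print false we get {false, print}; from B→J end we get {end, print}. So FIRST(B) = {end, false, print}.
FIRST(N): from N→B Q J we get {end, false, print}; from N→end N Q print we get {end}. So FIRST(N) = {end, false, print}.
FIRST(S): from S→false print we get {false}; from S→N false print we get {end, false, print}; from S→print print end false we get {print}. So FIRST(S) = {end, false, print}.
FOLLOW(S) includes $ since S is the start symbol.
FOLLOW(N): in S→N false print, N is followed by false print with FIRST {false}; in N→end N Q print, N is followed by Q print with FIRST {false, print}. Thus FOLLOW(N) = {false, print}.
FOLLOW(Q): in B→Q print false, Q is followed by print false with FIRST {print}; in N→B Q J, Q is followed by J with FIRST {ε, print}; in N→B Q J, the suffix after Q is nullable, so FOLLOW(Q) ⊇ FOLLOW(N) = {false, print}; in N→end N Q print, Q is followed by print with FIRST {print}. Thus FOLLOW(Q) = {false, print}.
FOLLOW(S): in Q→false S, the suffix after S is empty, so FOLLOW(S) ⊇ FOLLOW(Q) = {false, print}. Thus FOLLOW(S) = {$, false, print}.
FOLLOW(B): in N→B Q J, B is followed by Q J with FIRST {ε, false, print}; in N→B Q J, the suffix after B is nullable, so FOLLOW(B) ⊇ FOLLOW(N) = {false, print}. Thus FOLLOW(B) = {false, print}.
FOLLOW(J): in Q→J false, J is followed by false with FIRST {false}; in B→J end, J is followed by end with FIRST {end}; in N→B Q J, the suffix after J is empty, so FOLLOW(J) ⊇ FOLLOW(N) = {false, print}. Thus FOLLOW(J) = {end, false, print}.

{end, false, print}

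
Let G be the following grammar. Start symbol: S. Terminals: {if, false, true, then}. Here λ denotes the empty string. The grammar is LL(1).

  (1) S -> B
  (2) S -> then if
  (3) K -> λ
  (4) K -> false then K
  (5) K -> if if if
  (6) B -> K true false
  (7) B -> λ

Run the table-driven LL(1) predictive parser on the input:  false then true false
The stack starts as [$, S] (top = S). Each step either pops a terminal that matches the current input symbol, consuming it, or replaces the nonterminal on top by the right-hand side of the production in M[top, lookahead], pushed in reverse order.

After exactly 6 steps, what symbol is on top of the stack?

step 1: stack=$ S  input=false then true false $  — expand S -> B
step 2: stack=$ B  input=false then true false $  — expand B -> K true false
step 3: stack=$ false true K  input=false then true false $  — expand K -> false then K
step 4: stack=$ false true K then false  input=false then true false $  — match false
step 5: stack=$ false true K then  input=then true false $  — match then
step 6: stack=$ false true K  input=true false $  — expand K -> λ
Stack after step 6: $ false true (top = true).

true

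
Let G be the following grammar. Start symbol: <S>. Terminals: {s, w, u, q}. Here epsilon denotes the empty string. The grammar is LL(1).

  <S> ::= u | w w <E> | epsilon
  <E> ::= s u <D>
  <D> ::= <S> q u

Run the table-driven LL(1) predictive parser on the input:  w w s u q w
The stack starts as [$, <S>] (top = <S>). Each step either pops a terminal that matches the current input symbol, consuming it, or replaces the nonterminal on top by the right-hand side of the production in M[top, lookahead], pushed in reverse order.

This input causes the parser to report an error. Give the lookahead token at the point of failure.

step 1: stack=$ <S>  input=w w s u q w $  — expand <S> ::= w w <E>
step 2: stack=$ <E> w w  input=w w s u q w $  — match w
step 3: stack=$ <E> w  input=w s u q w $  — match w
step 4: stack=$ <E>  input=s u q w $  — expand <E> ::= s u <D>
step 5: stack=$ <D> u s  input=s u q w $  — match s
step 6: stack=$ <D> u  input=u q w $  — match u
step 7: stack=$ <D>  input=q w $  — expand <D> ::= <S> q u
step 8: stack=$ u q <S>  input=q w $  — expand <S> ::= epsilon
step 9: stack=$ u q  input=q w $  — match q
step 10: stack=$ u  input=w $  — error: top is terminal u but lookahead is w

w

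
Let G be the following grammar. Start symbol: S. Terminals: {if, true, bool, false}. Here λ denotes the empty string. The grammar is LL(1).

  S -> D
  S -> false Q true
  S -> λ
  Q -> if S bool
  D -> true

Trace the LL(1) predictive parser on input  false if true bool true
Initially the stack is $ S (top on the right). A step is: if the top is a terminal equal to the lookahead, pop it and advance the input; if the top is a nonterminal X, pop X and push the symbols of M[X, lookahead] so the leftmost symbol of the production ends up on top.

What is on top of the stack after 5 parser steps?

D

     Stack             Input                      Action
  1  $ S               false if true bool true $  expand S -> false Q true
  2  $ true Q false    false if true bool true $  match false
  3  $ true Q          if true bool true $        expand Q -> if S bool
  4  $ true bool S if  if true bool true $        match if
  5  $ true bool S     true bool true $           expand S -> D
Stack after step 5: $ true bool D (top = D).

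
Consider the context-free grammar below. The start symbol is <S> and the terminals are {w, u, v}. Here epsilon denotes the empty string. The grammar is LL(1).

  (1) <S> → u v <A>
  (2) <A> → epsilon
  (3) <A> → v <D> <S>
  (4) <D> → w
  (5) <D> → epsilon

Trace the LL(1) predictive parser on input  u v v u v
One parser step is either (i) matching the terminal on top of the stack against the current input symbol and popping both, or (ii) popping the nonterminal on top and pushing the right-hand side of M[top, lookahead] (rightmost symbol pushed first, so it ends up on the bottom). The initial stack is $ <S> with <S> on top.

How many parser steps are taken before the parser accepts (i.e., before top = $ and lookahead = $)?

step 1: stack=$ <S>  input=u v v u v $  — expand <S> → u v <A>
step 2: stack=$ <A> v u  input=u v v u v $  — match u
step 3: stack=$ <A> v  input=v v u v $  — match v
step 4: stack=$ <A>  input=v u v $  — expand <A> → v <D> <S>
step 5: stack=$ <S> <D> v  input=v u v $  — match v
step 6: stack=$ <S> <D>  input=u v $  — expand <D> → epsilon
step 7: stack=$ <S>  input=u v $  — expand <S> → u v <A>
step 8: stack=$ <A> v u  input=u v $  — match u
step 9: stack=$ <A> v  input=v $  — match v
step 10: stack=$ <A>  input=$  — expand <A> → epsilon
Accept reached after 10 steps.

10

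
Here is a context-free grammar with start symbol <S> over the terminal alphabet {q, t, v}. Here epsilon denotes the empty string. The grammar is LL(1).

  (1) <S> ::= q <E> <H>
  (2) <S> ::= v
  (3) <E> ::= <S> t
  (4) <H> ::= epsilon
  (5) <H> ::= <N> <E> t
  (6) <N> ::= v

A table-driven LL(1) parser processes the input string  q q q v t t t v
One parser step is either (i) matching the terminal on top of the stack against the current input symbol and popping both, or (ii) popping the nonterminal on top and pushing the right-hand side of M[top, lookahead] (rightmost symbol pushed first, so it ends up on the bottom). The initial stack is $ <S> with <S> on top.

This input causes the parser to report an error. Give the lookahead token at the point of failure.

$

step 1: stack=$ <S>  input=q q q v t t t v $  — expand <S> ::= q <E> <H>
step 2: stack=$ <H> <E> q  input=q q q v t t t v $  — match q
step 3: stack=$ <H> <E>  input=q q v t t t v $  — expand <E> ::= <S> t
step 4: stack=$ <H> t <S>  input=q q v t t t v $  — expand <S> ::= q <E> <H>
step 5: stack=$ <H> t <H> <E> q  input=q q v t t t v $  — match q
step 6: stack=$ <H> t <H> <E>  input=q v t t t v $  — expand <E> ::= <S> t
step 7: stack=$ <H> t <H> t <S>  input=q v t t t v $  — expand <S> ::= q <E> <H>
step 8: stack=$ <H> t <H> t <H> <E> q  input=q v t t t v $  — match q
step 9: stack=$ <H> t <H> t <H> <E>  input=v t t t v $  — expand <E> ::= <S> t
step 10: stack=$ <H> t <H> t <H> t <S>  input=v t t t v $  — expand <S> ::= v
step 11: stack=$ <H> t <H> t <H> t v  input=v t t t v $  — match v
step 12: stack=$ <H> t <H> t <H> t  input=t t t v $  — match t
step 13: stack=$ <H> t <H> t <H>  input=t t v $  — expand <H> ::= epsilon
step 14: stack=$ <H> t <H> t  input=t t v $  — match t
step 15: stack=$ <H> t <H>  input=t v $  — expand <H> ::= epsilon
step 16: stack=$ <H> t  input=t v $  — match t
step 17: stack=$ <H>  input=v $  — expand <H> ::= <N> <E> t
step 18: stack=$ t <E> <N>  input=v $  — expand <N> ::= v
step 19: stack=$ t <E> v  input=v $  — match v
step 20: stack=$ t <E>  input=$  — error: M[<E>, $] is empty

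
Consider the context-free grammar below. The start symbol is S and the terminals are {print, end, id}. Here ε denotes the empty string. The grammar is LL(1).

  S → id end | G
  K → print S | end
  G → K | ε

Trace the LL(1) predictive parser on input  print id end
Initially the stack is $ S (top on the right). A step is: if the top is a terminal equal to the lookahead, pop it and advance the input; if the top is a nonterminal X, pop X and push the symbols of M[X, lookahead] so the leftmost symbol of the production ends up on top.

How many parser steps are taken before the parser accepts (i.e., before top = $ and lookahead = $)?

step 1: stack=$ S  input=print id end $  — expand S → G
step 2: stack=$ G  input=print id end $  — expand G → K
step 3: stack=$ K  input=print id end $  — expand K → print S
step 4: stack=$ S print  input=print id end $  — match print
step 5: stack=$ S  input=id end $  — expand S → id end
step 6: stack=$ end id  input=id end $  — match id
step 7: stack=$ end  input=end $  — match end
Accept reached after 7 steps.

7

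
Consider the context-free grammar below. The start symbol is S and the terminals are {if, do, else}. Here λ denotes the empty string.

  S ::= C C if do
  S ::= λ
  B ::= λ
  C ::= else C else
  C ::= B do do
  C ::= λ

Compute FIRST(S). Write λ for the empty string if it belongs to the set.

FIRST(B): from B::=λ we get {λ}. So FIRST(B) = {λ}.
FIRST(C): from C::=else C else we get {else}; from C::=B do do we get {do}; from C::=λ we get {λ}. So FIRST(C) = {λ, do, else}.
FIRST(S): from S::=C C if do we get {do, else, if}; from S::=λ we get {λ}. So FIRST(S) = {λ, do, else, if}.

{λ, do, else, if}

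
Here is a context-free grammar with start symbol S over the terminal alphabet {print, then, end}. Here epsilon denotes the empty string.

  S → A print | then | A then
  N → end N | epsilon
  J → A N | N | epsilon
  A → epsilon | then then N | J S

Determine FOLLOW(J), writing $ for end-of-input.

{end, print, then}

FIRST(N): from N→end N we get {end}; from N→epsilon we get {epsilon}. So FIRST(N) = {epsilon, end}.
FIRST(S): from S→A print we get {end, print, then}; from S→then we get {then}; from S→A then we get {end, print, then}. So FIRST(S) = {end, print, then}.
FIRST(J): from J→A N we get {epsilon, end, print, then}; from J→N we get {epsilon, end}; from J→epsilon we get {epsilon}. So FIRST(J) = {epsilon, end, print, then}.
FIRST(A): from A→epsilon we get {epsilon}; from A→then then N we get {then}; from A→J S we get {end, print, then}. So FIRST(A) = {epsilon, end, print, then}.
FOLLOW(S) includes $ since S is the start symbol.
FOLLOW(J): in A→J S, J is followed by S with FIRST {end, print, then}. Thus FOLLOW(J) = {end, print, then}.
FOLLOW(A): in S→A print, A is followed by print with FIRST {print}; in S→A then, A is followed by then with FIRST {then}; in J→A N, A is followed by N with FIRST {epsilon, end}; in J→A N, the suffix after A is nullable, so FOLLOW(A) ⊇ FOLLOW(J) = {end, print, then}. Thus FOLLOW(A) = {end, print, then}.
FOLLOW(S): in A→J S, the suffix after S is empty, so FOLLOW(S) ⊇ FOLLOW(A) = {end, print, then}. Thus FOLLOW(S) = {$, end, print, then}.
FOLLOW(N): in N→end N, the suffix after N is empty (adds nothing new); in J→A N, the suffix after N is empty, so FOLLOW(N) ⊇ FOLLOW(J) = {end, print, then}; in J→N, the suffix after N is empty, so FOLLOW(N) ⊇ FOLLOW(J) = {end, print, then}; in A→then then N, the suffix after N is empty, so FOLLOW(N) ⊇ FOLLOW(A) = {end, print, then}. Thus FOLLOW(N) = {end, print, then}.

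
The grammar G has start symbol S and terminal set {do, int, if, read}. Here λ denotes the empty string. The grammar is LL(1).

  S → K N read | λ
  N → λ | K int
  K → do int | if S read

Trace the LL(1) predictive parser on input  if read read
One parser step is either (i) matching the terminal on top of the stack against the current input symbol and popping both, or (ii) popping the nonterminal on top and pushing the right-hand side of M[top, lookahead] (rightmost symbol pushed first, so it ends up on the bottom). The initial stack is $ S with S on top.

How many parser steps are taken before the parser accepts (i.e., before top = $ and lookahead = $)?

7

step 1: stack=$ S  input=if read read $  — expand S → K N read
step 2: stack=$ read N K  input=if read read $  — expand K → if S read
step 3: stack=$ read N read S if  input=if read read $  — match if
step 4: stack=$ read N read S  input=read read $  — expand S → λ
step 5: stack=$ read N read  input=read read $  — match read
step 6: stack=$ read N  input=read $  — expand N → λ
step 7: stack=$ read  input=read $  — match read
Accept reached after 7 steps.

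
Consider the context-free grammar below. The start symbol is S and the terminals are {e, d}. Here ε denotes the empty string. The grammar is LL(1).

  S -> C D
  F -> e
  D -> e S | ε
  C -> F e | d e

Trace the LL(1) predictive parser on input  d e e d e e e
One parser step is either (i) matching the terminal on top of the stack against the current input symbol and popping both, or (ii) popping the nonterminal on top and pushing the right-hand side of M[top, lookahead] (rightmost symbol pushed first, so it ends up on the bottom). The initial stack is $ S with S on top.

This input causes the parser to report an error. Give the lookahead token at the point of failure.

$

      Stack    Input            Action
   1  $ S      d e e d e e e $  expand S -> C D
   2  $ D C    d e e d e e e $  expand C -> d e
   3  $ D e d  d e e d e e e $  match d
   4  $ D e    e e d e e e $    match e
   5  $ D      e d e e e $      expand D -> e S
   6  $ S e    e d e e e $      match e
   7  $ S      d e e e $        expand S -> C D
   8  $ D C    d e e e $        expand C -> d e
   9  $ D e d  d e e e $        match d
  10  $ D e    e e e $          match e
  11  $ D      e e $            expand D -> e S
  12  $ S e    e e $            match e
  13  $ S      e $              expand S -> C D
  14  $ D C    e $              expand C -> F e
  15  $ D e F  e $              expand F -> e
  16  $ D e e  e $              match e
  17  $ D e    $                error: top is terminal e but lookahead is $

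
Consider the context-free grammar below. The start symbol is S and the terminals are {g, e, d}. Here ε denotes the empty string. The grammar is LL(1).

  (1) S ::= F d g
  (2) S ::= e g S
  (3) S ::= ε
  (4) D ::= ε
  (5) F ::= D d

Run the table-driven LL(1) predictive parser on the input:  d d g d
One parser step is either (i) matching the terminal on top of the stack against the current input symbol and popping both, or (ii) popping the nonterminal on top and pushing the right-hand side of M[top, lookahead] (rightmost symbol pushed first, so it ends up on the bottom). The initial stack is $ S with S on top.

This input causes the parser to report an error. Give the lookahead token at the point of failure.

d

     Stack      Input      Action
  1  $ S        d d g d $  expand S ::= F d g
  2  $ g d F    d d g d $  expand F ::= D d
  3  $ g d d D  d d g d $  expand D ::= ε
  4  $ g d d    d d g d $  match d
  5  $ g d      d g d $    match d
  6  $ g        g d $      match g
  7  $          d $        error: stack empty but input remains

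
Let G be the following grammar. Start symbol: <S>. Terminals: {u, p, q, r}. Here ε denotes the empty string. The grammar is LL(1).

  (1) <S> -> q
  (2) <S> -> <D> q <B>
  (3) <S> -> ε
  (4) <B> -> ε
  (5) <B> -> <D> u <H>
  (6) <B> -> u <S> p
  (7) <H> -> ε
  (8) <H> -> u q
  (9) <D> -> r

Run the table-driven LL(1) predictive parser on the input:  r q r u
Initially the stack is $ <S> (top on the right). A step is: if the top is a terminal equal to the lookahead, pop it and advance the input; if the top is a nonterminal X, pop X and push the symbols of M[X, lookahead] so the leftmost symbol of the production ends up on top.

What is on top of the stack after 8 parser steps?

     Stack        Input      Action
  1  $ <S>        r q r u $  expand <S> -> <D> q <B>
  2  $ <B> q <D>  r q r u $  expand <D> -> r
  3  $ <B> q r    r q r u $  match r
  4  $ <B> q      q r u $    match q
  5  $ <B>        r u $      expand <B> -> <D> u <H>
  6  $ <H> u <D>  r u $      expand <D> -> r
  7  $ <H> u r    r u $      match r
  8  $ <H> u      u $        match u
Stack after step 8: $ <H> (top = <H>).

<H>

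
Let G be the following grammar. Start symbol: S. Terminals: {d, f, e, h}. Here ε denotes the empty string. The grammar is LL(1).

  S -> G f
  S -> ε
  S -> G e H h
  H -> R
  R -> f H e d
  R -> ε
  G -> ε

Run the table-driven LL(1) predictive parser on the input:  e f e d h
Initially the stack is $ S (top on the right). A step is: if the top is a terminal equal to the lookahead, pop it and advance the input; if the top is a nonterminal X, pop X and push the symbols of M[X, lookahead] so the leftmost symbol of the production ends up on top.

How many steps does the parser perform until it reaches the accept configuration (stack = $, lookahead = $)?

step 1: stack=$ S  input=e f e d h $  — expand S -> G e H h
step 2: stack=$ h H e G  input=e f e d h $  — expand G -> ε
step 3: stack=$ h H e  input=e f e d h $  — match e
step 4: stack=$ h H  input=f e d h $  — expand H -> R
step 5: stack=$ h R  input=f e d h $  — expand R -> f H e d
step 6: stack=$ h d e H f  input=f e d h $  — match f
step 7: stack=$ h d e H  input=e d h $  — expand H -> R
step 8: stack=$ h d e R  input=e d h $  — expand R -> ε
step 9: stack=$ h d e  input=e d h $  — match e
step 10: stack=$ h d  input=d h $  — match d
step 11: stack=$ h  input=h $  — match h
Accept reached after 11 steps.

11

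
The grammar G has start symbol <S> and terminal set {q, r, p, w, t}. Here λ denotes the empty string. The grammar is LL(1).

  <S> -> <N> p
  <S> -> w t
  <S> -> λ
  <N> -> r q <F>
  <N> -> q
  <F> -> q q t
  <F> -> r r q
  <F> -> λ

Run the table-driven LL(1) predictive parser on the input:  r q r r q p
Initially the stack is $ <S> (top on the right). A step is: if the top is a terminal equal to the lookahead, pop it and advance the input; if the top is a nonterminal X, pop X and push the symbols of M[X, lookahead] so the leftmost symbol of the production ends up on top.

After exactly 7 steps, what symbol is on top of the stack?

q

step 1: stack=$ <S>  input=r q r r q p $  — expand <S> -> <N> p
step 2: stack=$ p <N>  input=r q r r q p $  — expand <N> -> r q <F>
step 3: stack=$ p <F> q r  input=r q r r q p $  — match r
step 4: stack=$ p <F> q  input=q r r q p $  — match q
step 5: stack=$ p <F>  input=r r q p $  — expand <F> -> r r q
step 6: stack=$ p q r r  input=r r q p $  — match r
step 7: stack=$ p q r  input=r q p $  — match r
Stack after step 7: $ p q (top = q).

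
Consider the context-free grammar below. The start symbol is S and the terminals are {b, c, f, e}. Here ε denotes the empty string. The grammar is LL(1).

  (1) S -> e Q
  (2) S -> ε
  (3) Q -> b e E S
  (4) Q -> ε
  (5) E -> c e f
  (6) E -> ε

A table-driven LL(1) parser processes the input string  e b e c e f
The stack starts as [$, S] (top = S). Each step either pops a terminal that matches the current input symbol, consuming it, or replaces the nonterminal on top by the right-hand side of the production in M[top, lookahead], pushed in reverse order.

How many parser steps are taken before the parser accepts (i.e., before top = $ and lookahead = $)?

      Stack      Input          Action
   1  $ S        e b e c e f $  expand S -> e Q
   2  $ Q e      e b e c e f $  match e
   3  $ Q        b e c e f $    expand Q -> b e E S
   4  $ S E e b  b e c e f $    match b
   5  $ S E e    e c e f $      match e
   6  $ S E      c e f $        expand E -> c e f
   7  $ S f e c  c e f $        match c
   8  $ S f e    e f $          match e
   9  $ S f      f $            match f
  10  $ S        $              expand S -> ε
Accept reached after 10 steps.

10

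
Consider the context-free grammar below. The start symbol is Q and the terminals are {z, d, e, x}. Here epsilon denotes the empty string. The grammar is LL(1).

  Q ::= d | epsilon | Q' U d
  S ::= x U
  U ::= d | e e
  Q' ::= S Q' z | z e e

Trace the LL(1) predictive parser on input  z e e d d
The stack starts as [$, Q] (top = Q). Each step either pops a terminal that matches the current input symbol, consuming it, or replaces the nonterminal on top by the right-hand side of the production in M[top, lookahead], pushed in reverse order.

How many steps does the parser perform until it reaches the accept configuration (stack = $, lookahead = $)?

8

step 1: stack=$ Q  input=z e e d d $  — expand Q ::= Q' U d
step 2: stack=$ d U Q'  input=z e e d d $  — expand Q' ::= z e e
step 3: stack=$ d U e e z  input=z e e d d $  — match z
step 4: stack=$ d U e e  input=e e d d $  — match e
step 5: stack=$ d U e  input=e d d $  — match e
step 6: stack=$ d U  input=d d $  — expand U ::= d
step 7: stack=$ d d  input=d d $  — match d
step 8: stack=$ d  input=d $  — match d
Accept reached after 8 steps.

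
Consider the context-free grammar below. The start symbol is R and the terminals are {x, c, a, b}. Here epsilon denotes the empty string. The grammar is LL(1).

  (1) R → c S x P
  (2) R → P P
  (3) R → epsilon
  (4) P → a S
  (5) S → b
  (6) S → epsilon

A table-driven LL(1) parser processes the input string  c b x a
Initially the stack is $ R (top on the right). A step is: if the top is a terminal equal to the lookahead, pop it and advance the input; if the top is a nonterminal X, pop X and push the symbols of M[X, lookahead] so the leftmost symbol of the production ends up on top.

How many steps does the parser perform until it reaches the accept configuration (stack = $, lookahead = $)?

8

     Stack      Input      Action
  1  $ R        c b x a $  expand R → c S x P
  2  $ P x S c  c b x a $  match c
  3  $ P x S    b x a $    expand S → b
  4  $ P x b    b x a $    match b
  5  $ P x      x a $      match x
  6  $ P        a $        expand P → a S
  7  $ S a      a $        match a
  8  $ S        $          expand S → epsilon
Accept reached after 8 steps.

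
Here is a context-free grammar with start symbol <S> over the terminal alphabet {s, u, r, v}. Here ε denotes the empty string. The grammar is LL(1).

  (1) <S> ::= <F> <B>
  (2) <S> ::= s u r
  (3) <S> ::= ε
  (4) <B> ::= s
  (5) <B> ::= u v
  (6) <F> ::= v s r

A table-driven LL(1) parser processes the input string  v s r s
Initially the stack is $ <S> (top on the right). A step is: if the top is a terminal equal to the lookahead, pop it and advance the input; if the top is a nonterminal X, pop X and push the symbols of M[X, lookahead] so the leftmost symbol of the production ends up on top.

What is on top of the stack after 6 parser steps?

     Stack        Input      Action
  1  $ <S>        v s r s $  expand <S> ::= <F> <B>
  2  $ <B> <F>    v s r s $  expand <F> ::= v s r
  3  $ <B> r s v  v s r s $  match v
  4  $ <B> r s    s r s $    match s
  5  $ <B> r      r s $      match r
  6  $ <B>        s $        expand <B> ::= s
Stack after step 6: $ s (top = s).

s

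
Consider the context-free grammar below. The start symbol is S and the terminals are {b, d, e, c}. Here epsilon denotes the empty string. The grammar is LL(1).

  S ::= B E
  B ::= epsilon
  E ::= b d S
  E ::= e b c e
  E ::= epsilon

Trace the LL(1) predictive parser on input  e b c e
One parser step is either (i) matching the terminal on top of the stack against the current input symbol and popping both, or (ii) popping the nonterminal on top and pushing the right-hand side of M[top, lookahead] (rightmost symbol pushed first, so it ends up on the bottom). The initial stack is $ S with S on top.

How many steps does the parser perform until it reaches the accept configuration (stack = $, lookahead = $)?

7

     Stack      Input      Action
  1  $ S        e b c e $  expand S ::= B E
  2  $ E B      e b c e $  expand B ::= epsilon
  3  $ E        e b c e $  expand E ::= e b c e
  4  $ e c b e  e b c e $  match e
  5  $ e c b    b c e $    match b
  6  $ e c      c e $      match c
  7  $ e        e $        match e
Accept reached after 7 steps.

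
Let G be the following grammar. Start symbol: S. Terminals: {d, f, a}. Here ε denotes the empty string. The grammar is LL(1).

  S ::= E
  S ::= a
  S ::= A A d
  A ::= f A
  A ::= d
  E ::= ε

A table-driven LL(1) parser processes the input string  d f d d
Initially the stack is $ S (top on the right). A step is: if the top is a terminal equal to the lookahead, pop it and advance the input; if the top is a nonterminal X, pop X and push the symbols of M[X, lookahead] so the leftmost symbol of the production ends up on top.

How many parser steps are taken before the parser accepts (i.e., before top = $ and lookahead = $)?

8

     Stack    Input      Action
  1  $ S      d f d d $  expand S ::= A A d
  2  $ d A A  d f d d $  expand A ::= d
  3  $ d A d  d f d d $  match d
  4  $ d A    f d d $    expand A ::= f A
  5  $ d A f  f d d $    match f
  6  $ d A    d d $      expand A ::= d
  7  $ d d    d d $      match d
  8  $ d      d $        match d
Accept reached after 8 steps.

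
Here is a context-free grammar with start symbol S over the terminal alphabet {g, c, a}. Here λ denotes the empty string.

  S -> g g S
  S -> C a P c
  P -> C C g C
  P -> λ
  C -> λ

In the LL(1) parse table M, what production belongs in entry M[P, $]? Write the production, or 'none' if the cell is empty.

none

FIRST(C): from C->λ we get {λ}. So FIRST(C) = {λ}.
FIRST(S): from S->g g S we get {g}; from S->C a P c we get {a}. So FIRST(S) = {a, g}.
FIRST(P): from P->C C g C we get {g}; from P->λ we get {λ}. So FIRST(P) = {λ, g}.
FOLLOW(S) includes $ since S is the start symbol.
FOLLOW(P): in S->C a P c, P is followed by c with FIRST {c}. Thus FOLLOW(P) = {c}.
For P -> C C g C: FIRST(C C g C) = {g}, so it goes in M[P, t] for t ∈ {g}.
For P -> λ: FIRST(λ) = {λ}, so it goes in M[P, t] for t ∈ {}; since λ ∈ FIRST, also for every t ∈ FOLLOW(P) = {c}.
None of these place a production in M[P, $].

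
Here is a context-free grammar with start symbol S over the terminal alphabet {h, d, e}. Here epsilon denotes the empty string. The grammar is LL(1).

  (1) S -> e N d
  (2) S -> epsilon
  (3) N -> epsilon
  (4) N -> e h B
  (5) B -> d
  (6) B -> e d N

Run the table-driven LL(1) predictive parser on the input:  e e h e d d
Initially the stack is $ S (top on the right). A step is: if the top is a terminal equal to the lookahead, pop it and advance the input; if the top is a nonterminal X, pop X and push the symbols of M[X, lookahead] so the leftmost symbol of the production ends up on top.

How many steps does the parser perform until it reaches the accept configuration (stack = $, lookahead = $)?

step 1: stack=$ S  input=e e h e d d $  — expand S -> e N d
step 2: stack=$ d N e  input=e e h e d d $  — match e
step 3: stack=$ d N  input=e h e d d $  — expand N -> e h B
step 4: stack=$ d B h e  input=e h e d d $  — match e
step 5: stack=$ d B h  input=h e d d $  — match h
step 6: stack=$ d B  input=e d d $  — expand B -> e d N
step 7: stack=$ d N d e  input=e d d $  — match e
step 8: stack=$ d N d  input=d d $  — match d
step 9: stack=$ d N  input=d $  — expand N -> epsilon
step 10: stack=$ d  input=d $  — match d
Accept reached after 10 steps.

10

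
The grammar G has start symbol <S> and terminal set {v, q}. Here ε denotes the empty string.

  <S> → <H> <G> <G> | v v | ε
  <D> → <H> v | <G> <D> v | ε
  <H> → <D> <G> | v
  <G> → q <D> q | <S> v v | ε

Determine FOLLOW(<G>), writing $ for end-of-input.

FIRST(<S>): from <S>→<H> <G> <G> we get {ε, q, v}; from <S>→v v we get {v}; from <S>→ε we get {ε}. So FIRST(<S>) = {ε, q, v}.
FIRST(<G>): from <G>→q <D> q we get {q}; from <G>→<S> v v we get {q, v}; from <G>→ε we get {ε}. So FIRST(<G>) = {ε, q, v}.
FIRST(<D>): from <D>→<H> v we get {q, v}; from <D>→<G> <D> v we get {q, v}; from <D>→ε we get {ε}. So FIRST(<D>) = {ε, q, v}.
FIRST(<H>): from <H>→<D> <G> we get {ε, q, v}; from <H>→v we get {v}. So FIRST(<H>) = {ε, q, v}.
FOLLOW(<S>) includes $ since <S> is the start symbol.
FOLLOW(<S>): in <G>→<S> v v, <S> is followed by v v with FIRST {v}. Thus FOLLOW(<S>) = {$, v}.
FOLLOW(<H>): in <S>→<H> <G> <G>, <H> is followed by <G> <G> with FIRST {ε, q, v}; in <S>→<H> <G> <G>, the suffix after <H> is nullable, so FOLLOW(<H>) ⊇ FOLLOW(<S>) = {$, v}; in <D>→<H> v, <H> is followed by v with FIRST {v}. Thus FOLLOW(<H>) = {$, q, v}.
FOLLOW(<D>): in <D>→<G> <D> v, <D> is followed by v with FIRST {v}; in <H>→<D> <G>, <D> is followed by <G> with FIRST {ε, q, v}; in <H>→<D> <G>, the suffix after <D> is nullable, so FOLLOW(<D>) ⊇ FOLLOW(<H>) = {$, q, v}; in <G>→q <D> q, <D> is followed by q with FIRST {q}. Thus FOLLOW(<D>) = {$, q, v}.
FOLLOW(<G>): in <S>→<H> <G> <G> (occurrence 1), <G> is followed by <G> with FIRST {ε, q, v}; in <S>→<H> <G> <G> (occurrence 1), the suffix after <G> is nullable, so FOLLOW(<G>) ⊇ FOLLOW(<S>) = {$, v}; in <S>→<H> <G> <G> (occurrence 2), the suffix after <G> is empty, so FOLLOW(<G>) ⊇ FOLLOW(<S>) = {$, v}; in <D>→<G> <D> v, <G> is followed by <D> v with FIRST {q, v}; in <H>→<D> <G>, the suffix after <G> is empty, so FOLLOW(<G>) ⊇ FOLLOW(<H>) = {$, q, v}. Thus FOLLOW(<G>) = {$, q, v}.

{$, q, v}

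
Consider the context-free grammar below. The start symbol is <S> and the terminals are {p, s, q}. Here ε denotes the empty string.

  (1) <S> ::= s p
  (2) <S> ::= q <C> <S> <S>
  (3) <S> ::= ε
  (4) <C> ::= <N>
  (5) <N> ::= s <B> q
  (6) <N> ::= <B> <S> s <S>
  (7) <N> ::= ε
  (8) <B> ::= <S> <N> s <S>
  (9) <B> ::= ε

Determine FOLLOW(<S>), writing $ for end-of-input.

{$, q, s}

FIRST(<S>): from <S>::=s p we get {s}; from <S>::=q <C> <S> <S> we get {q}; from <S>::=ε we get {ε}. So FIRST(<S>) = {ε, q, s}.
FIRST(<C>): from <C>::=<N> we get {ε, q, s}. So FIRST(<C>) = {ε, q, s}.
FIRST(<N>): from <N>::=s <B> q we get {s}; from <N>::=<B> <S> s <S> we get {q, s}; from <N>::=ε we get {ε}. So FIRST(<N>) = {ε, q, s}.
FIRST(<B>): from <B>::=<S> <N> s <S> we get {q, s}; from <B>::=ε we get {ε}. So FIRST(<B>) = {ε, q, s}.
FOLLOW(<S>) includes $ since <S> is the start symbol.
FOLLOW(<B>): in <N>::=s <B> q, <B> is followed by q with FIRST {q}; in <N>::=<B> <S> s <S>, <B> is followed by <S> s <S> with FIRST {q, s}. Thus FOLLOW(<B>) = {q, s}.
FOLLOW(<S>): in <S>::=q <C> <S> <S> (occurrence 1), <S> is followed by <S> with FIRST {ε, q, s}; in <S>::=q <C> <S> <S> (occurrence 1), the suffix after <S> is nullable (adds nothing new); in <S>::=q <C> <S> <S> (occurrence 2), the suffix after <S> is empty (adds nothing new); in <N>::=<B> <S> s <S> (occurrence 1), <S> is followed by s <S> with FIRST {s}; in <N>::=<B> <S> s <S> (occurrence 2), the suffix after <S> is empty, so FOLLOW(<S>) ⊇ FOLLOW(<N>) = {$, q, s}; in <B>::=<S> <N> s <S> (occurrence 1), <S> is followed by <N> s <S> with FIRST {q, s}; in <B>::=<S> <N> s <S> (occurrence 2), the suffix after <S> is empty, so FOLLOW(<S>) ⊇ FOLLOW(<B>) = {q, s}. Thus FOLLOW(<S>) = {$, q, s}.
FOLLOW(<C>): in <S>::=q <C> <S> <S>, <C> is followed by <S> <S> with FIRST {ε, q, s}; in <S>::=q <C> <S> <S>, the suffix after <C> is nullable, so FOLLOW(<C>) ⊇ FOLLOW(<S>) = {$, q, s}. Thus FOLLOW(<C>) = {$, q, s}.
FOLLOW(<N>): in <C>::=<N>, the suffix after <N> is empty, so FOLLOW(<N>) ⊇ FOLLOW(<C>) = {$, q, s}; in <B>::=<S> <N> s <S>, <N> is followed by s <S> with FIRST {s}. Thus FOLLOW(<N>) = {$, q, s}.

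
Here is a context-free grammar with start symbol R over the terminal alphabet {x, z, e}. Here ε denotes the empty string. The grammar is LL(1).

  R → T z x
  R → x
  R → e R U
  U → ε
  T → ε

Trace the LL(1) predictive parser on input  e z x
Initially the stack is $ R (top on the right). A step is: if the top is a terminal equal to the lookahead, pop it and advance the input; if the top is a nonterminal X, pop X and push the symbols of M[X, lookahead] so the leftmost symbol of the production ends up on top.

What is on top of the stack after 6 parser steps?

U

step 1: stack=$ R  input=e z x $  — expand R → e R U
step 2: stack=$ U R e  input=e z x $  — match e
step 3: stack=$ U R  input=z x $  — expand R → T z x
step 4: stack=$ U x z T  input=z x $  — expand T → ε
step 5: stack=$ U x z  input=z x $  — match z
step 6: stack=$ U x  input=x $  — match x
Stack after step 6: $ U (top = U).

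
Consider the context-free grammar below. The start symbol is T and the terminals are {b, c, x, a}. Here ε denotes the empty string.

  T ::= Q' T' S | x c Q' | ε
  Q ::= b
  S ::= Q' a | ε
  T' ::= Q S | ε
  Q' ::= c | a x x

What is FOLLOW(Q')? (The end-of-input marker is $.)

{$, a, b, c}

FIRST(Q) = {b}
FIRST(Q') = {a, c}
FIRST(T) = {ε, a, c, x}  (via Q' T' S)
FIRST(S) = {ε, a, c}  (via Q' a)
FIRST(T') = {ε, b}  (via Q S)
FOLLOW(T) includes $ since T is the start symbol.
FOLLOW(T): T appears on no right-hand side. Thus FOLLOW(T) = {$}.
FOLLOW(T'): in T::=Q' T' S, T' is followed by S with FIRST {ε, a, c}; in T::=Q' T' S, the suffix after T' is nullable, so FOLLOW(T') ⊇ FOLLOW(T) = {$}. Thus FOLLOW(T') = {$, a, c}.
FOLLOW(Q): in T'::=Q S, Q is followed by S with FIRST {ε, a, c}; in T'::=Q S, the suffix after Q is nullable, so FOLLOW(Q) ⊇ FOLLOW(T') = {$, a, c}. Thus FOLLOW(Q) = {$, a, c}.
FOLLOW(S): in T::=Q' T' S, the suffix after S is empty, so FOLLOW(S) ⊇ FOLLOW(T) = {$}; in T'::=Q S, the suffix after S is empty, so FOLLOW(S) ⊇ FOLLOW(T') = {$, a, c}. Thus FOLLOW(S) = {$, a, c}.
FOLLOW(Q'): in T::=Q' T' S, Q' is followed by T' S with FIRST {ε, a, b, c}; in T::=Q' T' S, the suffix after Q' is nullable, so FOLLOW(Q') ⊇ FOLLOW(T) = {$}; in T::=x c Q', the suffix after Q' is empty, so FOLLOW(Q') ⊇ FOLLOW(T) = {$}; in S::=Q' a, Q' is followed by a with FIRST {a}. Thus FOLLOW(Q') = {$, a, b, c}.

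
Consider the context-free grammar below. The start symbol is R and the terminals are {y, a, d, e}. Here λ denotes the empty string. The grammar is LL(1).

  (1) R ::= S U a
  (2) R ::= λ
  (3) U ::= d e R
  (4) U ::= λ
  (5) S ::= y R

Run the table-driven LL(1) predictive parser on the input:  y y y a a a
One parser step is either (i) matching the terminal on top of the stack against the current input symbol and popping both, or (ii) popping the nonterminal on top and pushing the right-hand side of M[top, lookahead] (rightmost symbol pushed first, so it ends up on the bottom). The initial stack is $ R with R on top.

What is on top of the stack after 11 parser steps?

      Stack              Input          Action
   1  $ R                y y y a a a $  expand R ::= S U a
   2  $ a U S            y y y a a a $  expand S ::= y R
   3  $ a U R y          y y y a a a $  match y
   4  $ a U R            y y a a a $    expand R ::= S U a
   5  $ a U a U S        y y a a a $    expand S ::= y R
   6  $ a U a U R y      y y a a a $    match y
   7  $ a U a U R        y a a a $      expand R ::= S U a
   8  $ a U a U a U S    y a a a $      expand S ::= y R
   9  $ a U a U a U R y  y a a a $      match y
  10  $ a U a U a U R    a a a $        expand R ::= λ
  11  $ a U a U a U      a a a $        expand U ::= λ
Stack after step 11: $ a U a U a (top = a).

a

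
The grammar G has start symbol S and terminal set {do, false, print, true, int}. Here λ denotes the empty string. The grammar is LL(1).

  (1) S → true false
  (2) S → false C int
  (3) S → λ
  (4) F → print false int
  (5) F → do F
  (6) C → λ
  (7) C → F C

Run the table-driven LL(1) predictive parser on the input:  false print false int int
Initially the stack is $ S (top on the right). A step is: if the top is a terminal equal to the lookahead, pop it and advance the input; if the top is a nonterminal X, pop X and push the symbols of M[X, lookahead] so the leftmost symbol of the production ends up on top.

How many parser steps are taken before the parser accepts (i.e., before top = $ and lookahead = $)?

9

step 1: stack=$ S  input=false print false int int $  — expand S → false C int
step 2: stack=$ int C false  input=false print false int int $  — match false
step 3: stack=$ int C  input=print false int int $  — expand C → F C
step 4: stack=$ int C F  input=print false int int $  — expand F → print false int
step 5: stack=$ int C int false print  input=print false int int $  — match print
step 6: stack=$ int C int false  input=false int int $  — match false
step 7: stack=$ int C int  input=int int $  — match int
step 8: stack=$ int C  input=int $  — expand C → λ
step 9: stack=$ int  input=int $  — match int
Accept reached after 9 steps.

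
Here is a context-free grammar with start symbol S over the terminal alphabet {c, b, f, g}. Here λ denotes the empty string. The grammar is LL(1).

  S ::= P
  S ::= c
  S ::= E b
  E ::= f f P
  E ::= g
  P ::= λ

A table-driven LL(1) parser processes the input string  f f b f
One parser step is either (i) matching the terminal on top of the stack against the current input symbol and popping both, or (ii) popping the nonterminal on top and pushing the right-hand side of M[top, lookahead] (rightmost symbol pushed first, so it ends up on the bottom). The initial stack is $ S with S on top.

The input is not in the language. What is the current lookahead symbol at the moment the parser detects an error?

step 1: stack=$ S  input=f f b f $  — expand S ::= E b
step 2: stack=$ b E  input=f f b f $  — expand E ::= f f P
step 3: stack=$ b P f f  input=f f b f $  — match f
step 4: stack=$ b P f  input=f b f $  — match f
step 5: stack=$ b P  input=b f $  — expand P ::= λ
step 6: stack=$ b  input=b f $  — match b
step 7: stack=$  input=f $  — error: stack empty but input remains

f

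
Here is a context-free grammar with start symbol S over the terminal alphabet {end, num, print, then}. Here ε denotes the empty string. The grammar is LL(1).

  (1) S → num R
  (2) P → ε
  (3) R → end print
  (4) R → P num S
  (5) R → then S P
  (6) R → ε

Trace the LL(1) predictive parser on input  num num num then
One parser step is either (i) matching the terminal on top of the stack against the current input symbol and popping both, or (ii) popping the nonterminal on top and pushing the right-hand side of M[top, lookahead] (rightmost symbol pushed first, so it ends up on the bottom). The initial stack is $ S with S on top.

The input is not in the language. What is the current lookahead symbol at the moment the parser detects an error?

step 1: stack=$ S  input=num num num then $  — expand S → num R
step 2: stack=$ R num  input=num num num then $  — match num
step 3: stack=$ R  input=num num then $  — expand R → P num S
step 4: stack=$ S num P  input=num num then $  — expand P → ε
step 5: stack=$ S num  input=num num then $  — match num
step 6: stack=$ S  input=num then $  — expand S → num R
step 7: stack=$ R num  input=num then $  — match num
step 8: stack=$ R  input=then $  — expand R → then S P
step 9: stack=$ P S then  input=then $  — match then
step 10: stack=$ P S  input=$  — error: M[S, $] is empty

$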